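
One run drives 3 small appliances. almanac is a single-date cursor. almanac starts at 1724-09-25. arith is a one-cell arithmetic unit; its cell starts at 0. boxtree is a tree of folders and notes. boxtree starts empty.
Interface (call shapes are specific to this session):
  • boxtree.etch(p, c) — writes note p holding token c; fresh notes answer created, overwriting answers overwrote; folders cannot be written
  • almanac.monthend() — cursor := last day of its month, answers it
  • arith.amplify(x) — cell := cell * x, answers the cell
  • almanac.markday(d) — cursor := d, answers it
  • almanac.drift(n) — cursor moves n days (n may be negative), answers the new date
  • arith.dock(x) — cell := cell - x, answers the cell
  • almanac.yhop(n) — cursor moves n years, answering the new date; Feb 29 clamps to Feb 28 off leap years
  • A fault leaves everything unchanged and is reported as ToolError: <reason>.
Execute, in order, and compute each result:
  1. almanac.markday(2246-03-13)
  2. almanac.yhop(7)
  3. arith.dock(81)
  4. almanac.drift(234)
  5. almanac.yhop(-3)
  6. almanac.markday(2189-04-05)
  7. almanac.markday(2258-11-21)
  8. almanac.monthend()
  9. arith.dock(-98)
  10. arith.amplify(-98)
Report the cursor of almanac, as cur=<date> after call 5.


Answer: cur=2250-11-02

Derivation:
# markday(d=2246-03-13) == 2246-03-13
# yhop(n=7) == 2253-03-13
# dock(x=81) == -81
# drift(n=234) == 2253-11-02
# yhop(n=-3) == 2250-11-02
# markday(d=2189-04-05) == 2189-04-05
# markday(d=2258-11-21) == 2258-11-21
# monthend() == 2258-11-30
# dock(x=-98) == 17
# amplify(x=-98) == -1666


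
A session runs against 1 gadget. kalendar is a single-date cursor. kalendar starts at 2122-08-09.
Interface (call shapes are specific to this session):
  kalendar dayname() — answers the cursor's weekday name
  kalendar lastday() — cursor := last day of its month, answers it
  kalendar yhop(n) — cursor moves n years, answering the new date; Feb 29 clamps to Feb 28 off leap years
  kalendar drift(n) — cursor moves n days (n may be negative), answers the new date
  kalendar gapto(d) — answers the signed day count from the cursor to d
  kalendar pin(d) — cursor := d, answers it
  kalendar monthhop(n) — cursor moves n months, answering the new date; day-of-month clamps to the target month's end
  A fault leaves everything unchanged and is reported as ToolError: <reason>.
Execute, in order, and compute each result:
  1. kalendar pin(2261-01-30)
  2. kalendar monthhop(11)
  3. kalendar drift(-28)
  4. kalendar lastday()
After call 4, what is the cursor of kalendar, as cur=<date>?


Answer: cur=2261-12-31

Derivation:
~$ kalendar pin d: 2261-01-30
= 2261-01-30
~$ kalendar monthhop n: 11
= 2261-12-30
~$ kalendar drift n: -28
= 2261-12-02
~$ kalendar lastday
= 2261-12-31


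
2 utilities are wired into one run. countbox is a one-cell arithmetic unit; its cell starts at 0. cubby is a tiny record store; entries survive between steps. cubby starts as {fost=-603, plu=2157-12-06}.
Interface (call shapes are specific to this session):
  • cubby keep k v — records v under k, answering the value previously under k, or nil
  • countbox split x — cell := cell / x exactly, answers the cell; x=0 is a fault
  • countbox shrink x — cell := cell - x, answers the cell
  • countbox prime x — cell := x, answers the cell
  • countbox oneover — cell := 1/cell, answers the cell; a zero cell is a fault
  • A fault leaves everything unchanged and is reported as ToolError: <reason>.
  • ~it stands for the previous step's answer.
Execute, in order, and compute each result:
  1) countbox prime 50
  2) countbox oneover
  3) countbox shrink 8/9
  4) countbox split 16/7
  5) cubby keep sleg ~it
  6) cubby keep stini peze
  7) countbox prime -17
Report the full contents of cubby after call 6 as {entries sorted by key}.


! 1. countbox prime(x='50') -> 50
! 2. countbox oneover() -> 1/50
! 3. countbox shrink(x='8/9') -> -391/450
! 4. countbox split(x='16/7') -> -2737/7200
! 5. cubby keep(k='sleg', v='~it') -> nil
! 6. cubby keep(k='stini', v='peze') -> nil
! 7. countbox prime(x='-17') -> -17

Answer: {fost=-603, plu=2157-12-06, sleg=-2737/7200, stini=peze}


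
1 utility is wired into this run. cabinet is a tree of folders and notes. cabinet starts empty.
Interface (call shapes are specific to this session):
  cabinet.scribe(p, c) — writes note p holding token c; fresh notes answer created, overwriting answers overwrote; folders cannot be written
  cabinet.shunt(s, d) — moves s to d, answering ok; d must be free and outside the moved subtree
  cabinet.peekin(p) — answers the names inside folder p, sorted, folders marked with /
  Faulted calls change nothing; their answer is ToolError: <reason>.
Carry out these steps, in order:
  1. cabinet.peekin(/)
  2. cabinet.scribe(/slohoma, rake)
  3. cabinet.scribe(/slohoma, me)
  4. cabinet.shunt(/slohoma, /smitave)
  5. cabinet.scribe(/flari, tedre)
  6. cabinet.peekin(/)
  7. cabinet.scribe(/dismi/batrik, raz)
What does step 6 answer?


Answer: [flari, smitave]

Derivation:
// 1. cabinet.peekin(p='/') -> []
// 2. cabinet.scribe(p='/slohoma', c='rake') -> created
// 3. cabinet.scribe(p='/slohoma', c='me') -> overwrote
// 4. cabinet.shunt(s='/slohoma', d='/smitave') -> ok
// 5. cabinet.scribe(p='/flari', c='tedre') -> created
// 6. cabinet.peekin(p='/') -> [flari, smitave]
// 7. cabinet.scribe(p='/dismi/batrik', c='raz') -> ToolError: no parent


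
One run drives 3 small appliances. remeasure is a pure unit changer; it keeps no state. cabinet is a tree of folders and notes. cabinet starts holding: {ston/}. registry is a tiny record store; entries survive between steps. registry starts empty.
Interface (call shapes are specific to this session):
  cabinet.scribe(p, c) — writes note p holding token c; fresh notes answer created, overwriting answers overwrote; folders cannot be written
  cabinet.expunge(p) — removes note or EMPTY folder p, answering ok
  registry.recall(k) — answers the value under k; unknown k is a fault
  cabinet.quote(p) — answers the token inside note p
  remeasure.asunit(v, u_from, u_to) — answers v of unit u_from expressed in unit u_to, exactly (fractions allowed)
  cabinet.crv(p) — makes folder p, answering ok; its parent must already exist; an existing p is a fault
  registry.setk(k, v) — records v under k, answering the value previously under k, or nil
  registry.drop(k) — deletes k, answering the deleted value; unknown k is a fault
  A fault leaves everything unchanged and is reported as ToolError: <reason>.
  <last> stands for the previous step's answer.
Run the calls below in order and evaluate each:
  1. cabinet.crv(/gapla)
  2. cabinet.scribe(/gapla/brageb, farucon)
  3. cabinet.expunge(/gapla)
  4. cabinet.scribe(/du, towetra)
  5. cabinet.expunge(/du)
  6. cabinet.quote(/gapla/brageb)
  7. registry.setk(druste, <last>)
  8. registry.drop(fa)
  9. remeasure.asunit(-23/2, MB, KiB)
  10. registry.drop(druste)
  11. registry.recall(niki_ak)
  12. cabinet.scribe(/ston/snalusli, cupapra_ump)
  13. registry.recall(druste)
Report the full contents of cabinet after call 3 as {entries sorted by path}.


Answer: {gapla/, gapla/brageb=farucon, ston/}

Derivation:
I run cabinet.crv using /gapla, yielding ok.
I call cabinet.scribe using /gapla/brageb, farucon, and see created.
Calling cabinet.expunge using /gapla: ToolError: not empty.
Calling cabinet.scribe using /du, towetra, and observe created.
Using cabinet.expunge using /du, and see ok.
Next I call cabinet.quote using /gapla/brageb: farucon.
Then registry.setk using druste, <last>: nil.
I use registry.drop using fa, and observe ToolError: no such key fa.
Invoking remeasure.asunit using -23/2, MB, KiB, which returns -359375/32.
I call registry.drop using druste, and observe farucon.
I use registry.recall using niki_ak, and observe ToolError: no such key niki_ak.
I run cabinet.scribe using /ston/snalusli, cupapra_ump, yielding created.
I run registry.recall using druste, giving ToolError: no such key druste.


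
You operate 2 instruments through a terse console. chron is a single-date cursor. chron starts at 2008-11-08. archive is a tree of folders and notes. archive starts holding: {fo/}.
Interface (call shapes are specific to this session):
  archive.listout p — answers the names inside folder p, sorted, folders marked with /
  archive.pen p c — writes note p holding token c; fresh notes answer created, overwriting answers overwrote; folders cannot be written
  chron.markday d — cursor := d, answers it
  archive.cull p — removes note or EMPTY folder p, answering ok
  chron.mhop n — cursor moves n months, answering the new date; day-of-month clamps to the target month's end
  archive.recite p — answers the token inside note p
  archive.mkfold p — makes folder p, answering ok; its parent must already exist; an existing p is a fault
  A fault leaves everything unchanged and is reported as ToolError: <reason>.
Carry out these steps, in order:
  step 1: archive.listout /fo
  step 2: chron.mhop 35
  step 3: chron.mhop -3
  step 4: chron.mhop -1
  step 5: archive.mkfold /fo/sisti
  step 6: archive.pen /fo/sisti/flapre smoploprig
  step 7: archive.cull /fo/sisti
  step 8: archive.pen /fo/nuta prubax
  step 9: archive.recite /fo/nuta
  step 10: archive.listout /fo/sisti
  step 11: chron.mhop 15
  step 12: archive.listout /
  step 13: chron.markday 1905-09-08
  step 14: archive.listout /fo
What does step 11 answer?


I invoke archive.listout(p='/fo'), and see [].
I call chron.mhop(n='35'), and get 2011-10-08.
I invoke chron.mhop(n='-3'), and get 2011-07-08.
Calling chron.mhop(n='-1'), giving 2011-06-08.
Invoking archive.mkfold(p='/fo/sisti'): ok.
I try archive.pen(p='/fo/sisti/flapre', c='smoploprig'), — result: created.
Calling archive.cull(p='/fo/sisti'), and see ToolError: not empty.
Now I run archive.pen(p='/fo/nuta', c='prubax'): created.
Using archive.recite(p='/fo/nuta'), — result: prubax.
I invoke archive.listout(p='/fo/sisti'), → [flapre].
Invoking chron.mhop(n='15'), and get 2012-09-08.
Calling archive.listout(p='/'), → [fo/].
I invoke chron.markday(d='1905-09-08'), — result: 1905-09-08.
Next I call archive.listout(p='/fo'): [nuta, sisti/].

Answer: 2012-09-08


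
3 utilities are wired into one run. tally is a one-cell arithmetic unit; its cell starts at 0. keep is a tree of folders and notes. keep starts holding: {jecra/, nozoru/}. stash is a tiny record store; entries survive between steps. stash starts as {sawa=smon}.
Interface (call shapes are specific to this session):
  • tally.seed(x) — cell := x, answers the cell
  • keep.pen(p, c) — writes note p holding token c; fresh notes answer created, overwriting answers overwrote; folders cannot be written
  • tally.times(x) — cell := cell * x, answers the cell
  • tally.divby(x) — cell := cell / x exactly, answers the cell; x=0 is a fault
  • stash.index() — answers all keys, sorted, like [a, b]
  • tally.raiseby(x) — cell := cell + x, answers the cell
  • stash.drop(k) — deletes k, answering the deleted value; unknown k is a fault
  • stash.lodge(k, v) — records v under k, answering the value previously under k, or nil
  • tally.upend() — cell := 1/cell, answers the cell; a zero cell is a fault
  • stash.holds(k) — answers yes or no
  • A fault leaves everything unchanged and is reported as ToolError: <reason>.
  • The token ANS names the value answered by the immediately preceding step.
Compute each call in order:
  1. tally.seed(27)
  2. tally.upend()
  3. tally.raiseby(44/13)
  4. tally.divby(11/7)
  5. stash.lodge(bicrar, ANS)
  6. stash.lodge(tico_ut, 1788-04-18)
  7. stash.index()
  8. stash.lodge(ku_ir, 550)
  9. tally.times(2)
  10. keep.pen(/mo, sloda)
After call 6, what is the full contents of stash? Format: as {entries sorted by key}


~$ seed x→27
:: 27
~$ upend
:: 1/27
~$ raiseby x→44/13
:: 1201/351
~$ divby x→11/7
:: 8407/3861
~$ lodge k→bicrar v→ANS
:: nil
~$ lodge k→tico_ut v→1788-04-18
:: nil
~$ index
:: [bicrar, sawa, tico_ut]
~$ lodge k→ku_ir v→550
:: nil
~$ times x→2
:: 16814/3861
~$ pen p→/mo c→sloda
:: created

Answer: {bicrar=8407/3861, sawa=smon, tico_ut=1788-04-18}


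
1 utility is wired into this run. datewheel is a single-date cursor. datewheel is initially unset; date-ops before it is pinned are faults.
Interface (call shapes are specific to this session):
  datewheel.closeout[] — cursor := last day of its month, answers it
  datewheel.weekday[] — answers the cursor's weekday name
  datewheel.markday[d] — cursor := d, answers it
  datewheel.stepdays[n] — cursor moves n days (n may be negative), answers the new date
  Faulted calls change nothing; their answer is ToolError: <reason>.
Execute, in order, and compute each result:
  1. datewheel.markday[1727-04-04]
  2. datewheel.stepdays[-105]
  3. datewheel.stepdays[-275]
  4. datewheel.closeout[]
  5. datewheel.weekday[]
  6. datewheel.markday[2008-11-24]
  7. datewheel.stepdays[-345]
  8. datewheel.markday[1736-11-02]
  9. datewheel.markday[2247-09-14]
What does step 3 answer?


Act: datewheel.markday[d=1727-04-04]
Obs: 1727-04-04
Act: datewheel.stepdays[n=-105]
Obs: 1726-12-20
Act: datewheel.stepdays[n=-275]
Obs: 1726-03-20
Act: datewheel.closeout[]
Obs: 1726-03-31
Act: datewheel.weekday[]
Obs: Sunday
Act: datewheel.markday[d=2008-11-24]
Obs: 2008-11-24
Act: datewheel.stepdays[n=-345]
Obs: 2007-12-15
Act: datewheel.markday[d=1736-11-02]
Obs: 1736-11-02
Act: datewheel.markday[d=2247-09-14]
Obs: 2247-09-14

Answer: 1726-03-20


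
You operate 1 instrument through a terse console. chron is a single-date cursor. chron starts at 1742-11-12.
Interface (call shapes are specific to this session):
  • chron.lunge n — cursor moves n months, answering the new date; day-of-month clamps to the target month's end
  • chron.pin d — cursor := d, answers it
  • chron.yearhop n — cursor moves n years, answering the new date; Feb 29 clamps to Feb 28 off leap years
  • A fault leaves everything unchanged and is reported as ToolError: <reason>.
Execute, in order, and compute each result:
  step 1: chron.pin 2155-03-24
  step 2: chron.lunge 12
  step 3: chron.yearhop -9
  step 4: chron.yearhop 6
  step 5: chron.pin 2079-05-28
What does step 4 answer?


I use chron.pin with 2155-03-24, yielding 2155-03-24.
I call chron.lunge with 12, and observe 2156-03-24.
Invoking chron.yearhop with -9, and see 2147-03-24.
I use chron.yearhop with 6, — result: 2153-03-24.
Invoking chron.pin with 2079-05-28, → 2079-05-28.

Answer: 2153-03-24


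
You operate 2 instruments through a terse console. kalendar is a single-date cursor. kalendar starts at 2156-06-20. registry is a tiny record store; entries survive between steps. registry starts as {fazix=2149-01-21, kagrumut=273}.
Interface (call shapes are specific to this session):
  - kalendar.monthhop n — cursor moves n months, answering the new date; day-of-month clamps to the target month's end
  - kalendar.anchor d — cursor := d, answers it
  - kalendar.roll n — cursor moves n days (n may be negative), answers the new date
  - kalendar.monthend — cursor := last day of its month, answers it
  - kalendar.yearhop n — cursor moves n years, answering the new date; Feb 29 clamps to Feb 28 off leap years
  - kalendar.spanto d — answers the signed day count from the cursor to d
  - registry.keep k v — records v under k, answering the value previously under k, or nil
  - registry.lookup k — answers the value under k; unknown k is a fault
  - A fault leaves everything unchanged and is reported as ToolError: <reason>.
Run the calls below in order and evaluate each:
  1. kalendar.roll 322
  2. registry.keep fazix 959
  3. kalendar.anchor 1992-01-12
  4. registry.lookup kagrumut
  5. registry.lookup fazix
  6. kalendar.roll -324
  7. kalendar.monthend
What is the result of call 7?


Answer: 1991-02-28

Derivation:
>> kalendar.roll(322)
<< 2157-05-08
>> registry.keep(fazix, 959)
<< 2149-01-21
>> kalendar.anchor(1992-01-12)
<< 1992-01-12
>> registry.lookup(kagrumut)
<< 273
>> registry.lookup(fazix)
<< 959
>> kalendar.roll(-324)
<< 1991-02-22
>> kalendar.monthend()
<< 1991-02-28


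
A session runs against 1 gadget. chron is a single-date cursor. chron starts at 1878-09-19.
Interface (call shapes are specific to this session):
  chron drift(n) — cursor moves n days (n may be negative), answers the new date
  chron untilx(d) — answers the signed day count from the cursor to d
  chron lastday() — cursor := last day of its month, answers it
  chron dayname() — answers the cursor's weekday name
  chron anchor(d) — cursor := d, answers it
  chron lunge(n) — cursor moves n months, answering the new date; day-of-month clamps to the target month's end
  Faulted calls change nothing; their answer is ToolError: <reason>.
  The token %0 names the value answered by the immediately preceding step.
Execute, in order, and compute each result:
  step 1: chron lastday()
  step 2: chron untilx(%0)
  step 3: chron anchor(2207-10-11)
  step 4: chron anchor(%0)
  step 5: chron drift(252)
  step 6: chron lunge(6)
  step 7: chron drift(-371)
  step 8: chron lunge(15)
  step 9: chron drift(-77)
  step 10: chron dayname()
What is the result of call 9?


~$ chron lastday
= 1878-09-30
~$ chron untilx d: %0
= 0
~$ chron anchor d: 2207-10-11
= 2207-10-11
~$ chron anchor d: %0
= 2207-10-11
~$ chron drift n: 252
= 2208-06-19
~$ chron lunge n: 6
= 2208-12-19
~$ chron drift n: -371
= 2207-12-14
~$ chron lunge n: 15
= 2209-03-14
~$ chron drift n: -77
= 2208-12-27
~$ chron dayname
= Tuesday

Answer: 2208-12-27


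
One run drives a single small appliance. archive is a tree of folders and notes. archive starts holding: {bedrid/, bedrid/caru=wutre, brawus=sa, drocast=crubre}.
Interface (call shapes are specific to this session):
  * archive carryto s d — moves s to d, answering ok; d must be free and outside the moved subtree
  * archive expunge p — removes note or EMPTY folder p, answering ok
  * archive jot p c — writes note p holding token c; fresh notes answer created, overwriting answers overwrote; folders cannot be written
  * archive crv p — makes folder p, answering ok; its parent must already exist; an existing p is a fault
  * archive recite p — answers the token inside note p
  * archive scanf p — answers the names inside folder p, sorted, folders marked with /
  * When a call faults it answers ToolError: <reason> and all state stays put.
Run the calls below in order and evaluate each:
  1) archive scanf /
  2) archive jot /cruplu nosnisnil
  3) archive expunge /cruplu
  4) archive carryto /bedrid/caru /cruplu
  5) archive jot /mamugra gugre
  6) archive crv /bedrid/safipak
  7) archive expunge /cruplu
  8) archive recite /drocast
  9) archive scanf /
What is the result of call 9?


[in] archive scanf p='/'
[out] [bedrid/, brawus, drocast]
[in] archive jot p='/cruplu' c='nosnisnil'
[out] created
[in] archive expunge p='/cruplu'
[out] ok
[in] archive carryto s='/bedrid/caru' d='/cruplu'
[out] ok
[in] archive jot p='/mamugra' c='gugre'
[out] created
[in] archive crv p='/bedrid/safipak'
[out] ok
[in] archive expunge p='/cruplu'
[out] ok
[in] archive recite p='/drocast'
[out] crubre
[in] archive scanf p='/'
[out] [bedrid/, brawus, drocast, mamugra]

Answer: [bedrid/, brawus, drocast, mamugra]


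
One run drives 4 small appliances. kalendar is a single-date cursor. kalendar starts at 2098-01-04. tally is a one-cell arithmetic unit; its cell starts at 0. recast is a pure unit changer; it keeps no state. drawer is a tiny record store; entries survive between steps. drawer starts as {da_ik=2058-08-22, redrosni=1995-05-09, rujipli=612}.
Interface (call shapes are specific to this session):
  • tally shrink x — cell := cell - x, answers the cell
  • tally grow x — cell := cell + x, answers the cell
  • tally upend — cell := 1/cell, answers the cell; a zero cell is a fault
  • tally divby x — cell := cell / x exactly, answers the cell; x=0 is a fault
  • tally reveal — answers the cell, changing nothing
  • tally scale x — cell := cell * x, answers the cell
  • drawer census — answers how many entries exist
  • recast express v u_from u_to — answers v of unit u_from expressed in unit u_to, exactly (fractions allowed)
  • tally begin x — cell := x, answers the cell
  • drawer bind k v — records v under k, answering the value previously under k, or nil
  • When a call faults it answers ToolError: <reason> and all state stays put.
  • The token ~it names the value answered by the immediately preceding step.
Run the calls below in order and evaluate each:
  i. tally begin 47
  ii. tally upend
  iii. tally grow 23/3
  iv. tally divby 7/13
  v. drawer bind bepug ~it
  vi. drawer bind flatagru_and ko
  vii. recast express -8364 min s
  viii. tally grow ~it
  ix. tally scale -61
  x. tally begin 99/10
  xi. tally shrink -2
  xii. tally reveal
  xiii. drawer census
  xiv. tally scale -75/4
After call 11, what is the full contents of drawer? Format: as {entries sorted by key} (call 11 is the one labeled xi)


→ tally begin(x: 47)
← 47
→ tally upend()
← 1/47
→ tally grow(x: 23/3)
← 1084/141
→ tally divby(x: 7/13)
← 14092/987
→ drawer bind(k: bepug, v: ~it)
← nil
→ drawer bind(k: flatagru_and, v: ko)
← nil
→ recast express(v: -8364, u_from: min, u_to: s)
← -501840
→ tally grow(x: ~it)
← -495301988/987
→ tally scale(x: -61)
← 30213421268/987
→ tally begin(x: 99/10)
← 99/10
→ tally shrink(x: -2)
← 119/10
→ tally reveal()
← 119/10
→ drawer census()
← 5
→ tally scale(x: -75/4)
← -1785/8

Answer: {bepug=14092/987, da_ik=2058-08-22, flatagru_and=ko, redrosni=1995-05-09, rujipli=612}


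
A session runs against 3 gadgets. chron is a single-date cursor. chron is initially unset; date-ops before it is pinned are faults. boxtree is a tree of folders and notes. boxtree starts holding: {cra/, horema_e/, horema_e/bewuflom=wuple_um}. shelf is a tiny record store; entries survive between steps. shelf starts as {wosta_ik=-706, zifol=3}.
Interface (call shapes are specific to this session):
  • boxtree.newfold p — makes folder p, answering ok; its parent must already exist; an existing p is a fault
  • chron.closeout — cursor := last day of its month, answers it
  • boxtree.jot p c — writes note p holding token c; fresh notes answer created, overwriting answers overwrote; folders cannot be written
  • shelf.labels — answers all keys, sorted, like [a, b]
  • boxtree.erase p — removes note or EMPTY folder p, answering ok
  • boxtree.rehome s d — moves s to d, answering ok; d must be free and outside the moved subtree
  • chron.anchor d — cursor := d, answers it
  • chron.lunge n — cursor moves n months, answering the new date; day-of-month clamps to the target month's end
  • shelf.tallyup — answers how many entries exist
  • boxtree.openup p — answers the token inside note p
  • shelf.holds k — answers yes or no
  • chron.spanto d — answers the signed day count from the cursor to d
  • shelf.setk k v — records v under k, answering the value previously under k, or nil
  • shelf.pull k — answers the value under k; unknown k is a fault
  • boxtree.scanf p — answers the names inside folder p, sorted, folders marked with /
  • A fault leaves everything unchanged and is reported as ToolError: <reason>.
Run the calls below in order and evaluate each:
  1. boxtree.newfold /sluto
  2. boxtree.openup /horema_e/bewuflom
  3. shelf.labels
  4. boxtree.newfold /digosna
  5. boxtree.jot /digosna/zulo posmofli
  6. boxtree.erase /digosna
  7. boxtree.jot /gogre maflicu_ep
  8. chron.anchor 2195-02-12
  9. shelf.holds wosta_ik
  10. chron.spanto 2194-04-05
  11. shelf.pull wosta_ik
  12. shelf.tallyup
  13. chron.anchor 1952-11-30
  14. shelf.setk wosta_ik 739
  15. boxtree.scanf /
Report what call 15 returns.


Answer: [cra/, digosna/, gogre, horema_e/, sluto/]

Derivation:
Step: boxtree.newfold[p: /sluto]
Result: ok
Step: boxtree.openup[p: /horema_e/bewuflom]
Result: wuple_um
Step: shelf.labels[]
Result: [wosta_ik, zifol]
Step: boxtree.newfold[p: /digosna]
Result: ok
Step: boxtree.jot[p: /digosna/zulo; c: posmofli]
Result: created
Step: boxtree.erase[p: /digosna]
Result: ToolError: not empty
Step: boxtree.jot[p: /gogre; c: maflicu_ep]
Result: created
Step: chron.anchor[d: 2195-02-12]
Result: 2195-02-12
Step: shelf.holds[k: wosta_ik]
Result: yes
Step: chron.spanto[d: 2194-04-05]
Result: -313
Step: shelf.pull[k: wosta_ik]
Result: -706
Step: shelf.tallyup[]
Result: 2
Step: chron.anchor[d: 1952-11-30]
Result: 1952-11-30
Step: shelf.setk[k: wosta_ik; v: 739]
Result: -706
Step: boxtree.scanf[p: /]
Result: [cra/, digosna/, gogre, horema_e/, sluto/]


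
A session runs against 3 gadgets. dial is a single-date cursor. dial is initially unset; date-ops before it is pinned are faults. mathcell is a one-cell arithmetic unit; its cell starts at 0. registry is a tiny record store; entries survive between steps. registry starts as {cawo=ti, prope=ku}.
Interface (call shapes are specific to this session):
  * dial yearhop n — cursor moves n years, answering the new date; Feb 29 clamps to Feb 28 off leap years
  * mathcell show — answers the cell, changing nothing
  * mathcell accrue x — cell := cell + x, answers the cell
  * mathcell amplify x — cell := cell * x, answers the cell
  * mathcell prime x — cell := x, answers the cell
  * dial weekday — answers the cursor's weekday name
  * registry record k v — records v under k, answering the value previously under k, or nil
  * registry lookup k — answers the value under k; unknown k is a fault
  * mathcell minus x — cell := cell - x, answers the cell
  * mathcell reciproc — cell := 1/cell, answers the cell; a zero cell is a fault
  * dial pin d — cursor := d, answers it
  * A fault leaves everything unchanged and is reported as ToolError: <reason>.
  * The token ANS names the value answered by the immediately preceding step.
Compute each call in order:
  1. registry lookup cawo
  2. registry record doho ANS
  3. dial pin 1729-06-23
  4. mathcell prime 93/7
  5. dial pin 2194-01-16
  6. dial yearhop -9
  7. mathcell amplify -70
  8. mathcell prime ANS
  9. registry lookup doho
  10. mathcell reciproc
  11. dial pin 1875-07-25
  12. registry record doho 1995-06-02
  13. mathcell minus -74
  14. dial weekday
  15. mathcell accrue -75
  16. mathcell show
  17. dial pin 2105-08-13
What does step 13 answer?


I call registry lookup with k→cawo, yielding ti.
Invoking registry record with k→doho, v→ANS, which returns nil.
Next I call dial pin with d→1729-06-23, and observe 1729-06-23.
Using mathcell prime with x→93/7, and observe 93/7.
I call dial pin with d→2194-01-16: 2194-01-16.
Now I run dial yearhop with n→-9, yielding 2185-01-16.
Now I run mathcell amplify with x→-70, and observe -930.
I invoke mathcell prime with x→ANS, — result: -930.
Then registry lookup with k→doho, and see ti.
Next I call mathcell reciproc, and observe -1/930.
I try dial pin with d→1875-07-25, and see 1875-07-25.
I invoke registry record with k→doho, v→1995-06-02, → ti.
Now I run mathcell minus with x→-74, → 68819/930.
I use dial weekday, → Sunday.
I try mathcell accrue with x→-75: -931/930.
Next I call mathcell show, — result: -931/930.
I invoke dial pin with d→2105-08-13, → 2105-08-13.

Answer: 68819/930


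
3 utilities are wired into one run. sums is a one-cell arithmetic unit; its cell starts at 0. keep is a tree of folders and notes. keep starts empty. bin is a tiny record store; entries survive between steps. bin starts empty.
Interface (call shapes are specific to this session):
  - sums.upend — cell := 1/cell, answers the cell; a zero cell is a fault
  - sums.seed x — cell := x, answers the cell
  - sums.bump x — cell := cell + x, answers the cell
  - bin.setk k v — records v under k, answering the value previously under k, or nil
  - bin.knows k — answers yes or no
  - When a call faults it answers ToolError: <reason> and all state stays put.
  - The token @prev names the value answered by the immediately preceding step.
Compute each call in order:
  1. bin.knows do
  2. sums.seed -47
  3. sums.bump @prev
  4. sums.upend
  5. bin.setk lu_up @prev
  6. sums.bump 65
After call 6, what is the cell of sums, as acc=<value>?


→ bin.knows(k='do')
← no
→ sums.seed(x='-47')
← -47
→ sums.bump(x='@prev')
← -94
→ sums.upend()
← -1/94
→ bin.setk(k='lu_up', v='@prev')
← nil
→ sums.bump(x='65')
← 6109/94

Answer: acc=6109/94


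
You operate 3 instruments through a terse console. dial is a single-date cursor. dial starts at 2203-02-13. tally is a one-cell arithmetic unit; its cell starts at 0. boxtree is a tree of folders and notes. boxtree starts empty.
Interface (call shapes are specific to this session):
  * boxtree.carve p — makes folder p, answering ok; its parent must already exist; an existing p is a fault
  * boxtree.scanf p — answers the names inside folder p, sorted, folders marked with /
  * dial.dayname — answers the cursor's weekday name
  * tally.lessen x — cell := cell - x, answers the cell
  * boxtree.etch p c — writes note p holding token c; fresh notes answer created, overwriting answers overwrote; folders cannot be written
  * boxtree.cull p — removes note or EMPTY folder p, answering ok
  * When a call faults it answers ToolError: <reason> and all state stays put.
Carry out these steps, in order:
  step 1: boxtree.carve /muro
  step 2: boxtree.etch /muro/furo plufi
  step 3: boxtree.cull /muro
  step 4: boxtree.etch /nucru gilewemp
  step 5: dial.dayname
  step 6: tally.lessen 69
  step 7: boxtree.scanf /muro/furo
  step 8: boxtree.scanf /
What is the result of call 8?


Answer: [muro/, nucru]

Derivation:
> boxtree.carve p→/muro
[out] ok
> boxtree.etch p→/muro/furo c→plufi
[out] created
> boxtree.cull p→/muro
[out] ToolError: not empty
> boxtree.etch p→/nucru c→gilewemp
[out] created
> dial.dayname
[out] Sunday
> tally.lessen x→69
[out] -69
> boxtree.scanf p→/muro/furo
[out] ToolError: not a directory
> boxtree.scanf p→/
[out] [muro/, nucru]


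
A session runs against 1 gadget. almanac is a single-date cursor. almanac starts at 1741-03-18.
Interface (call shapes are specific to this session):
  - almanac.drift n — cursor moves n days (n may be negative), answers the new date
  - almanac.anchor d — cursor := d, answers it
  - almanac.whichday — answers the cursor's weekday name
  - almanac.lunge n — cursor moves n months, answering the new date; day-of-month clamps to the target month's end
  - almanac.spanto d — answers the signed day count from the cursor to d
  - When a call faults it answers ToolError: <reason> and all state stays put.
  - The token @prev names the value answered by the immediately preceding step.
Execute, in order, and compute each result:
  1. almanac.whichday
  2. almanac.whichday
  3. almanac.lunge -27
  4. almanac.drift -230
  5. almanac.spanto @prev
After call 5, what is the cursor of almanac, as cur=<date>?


I run almanac.whichday(), and see Saturday.
I invoke almanac.whichday, — result: Saturday.
Calling almanac.lunge using n=-27, — result: 1738-12-18.
Next I call almanac.drift using n=-230, → 1738-05-02.
Next I call almanac.spanto using d=@prev: 0.

Answer: cur=1738-05-02


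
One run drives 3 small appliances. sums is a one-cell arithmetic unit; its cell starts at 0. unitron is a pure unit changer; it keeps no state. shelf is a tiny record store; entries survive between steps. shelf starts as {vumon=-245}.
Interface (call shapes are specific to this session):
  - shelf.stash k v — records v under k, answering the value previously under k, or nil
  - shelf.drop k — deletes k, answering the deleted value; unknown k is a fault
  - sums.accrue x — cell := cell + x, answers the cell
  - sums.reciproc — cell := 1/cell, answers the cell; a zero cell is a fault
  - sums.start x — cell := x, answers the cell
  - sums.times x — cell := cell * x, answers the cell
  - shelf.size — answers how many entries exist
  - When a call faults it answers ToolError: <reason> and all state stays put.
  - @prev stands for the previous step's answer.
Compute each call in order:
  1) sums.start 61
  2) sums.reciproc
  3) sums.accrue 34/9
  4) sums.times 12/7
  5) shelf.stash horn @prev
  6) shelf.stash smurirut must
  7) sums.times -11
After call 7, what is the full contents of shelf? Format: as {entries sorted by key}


·→ start(61)
·← 61
·→ reciproc()
·← 1/61
·→ accrue(34/9)
·← 2083/549
·→ times(12/7)
·← 8332/1281
·→ stash(horn, @prev)
·← nil
·→ stash(smurirut, must)
·← nil
·→ times(-11)
·← -91652/1281

Answer: {horn=8332/1281, smurirut=must, vumon=-245}


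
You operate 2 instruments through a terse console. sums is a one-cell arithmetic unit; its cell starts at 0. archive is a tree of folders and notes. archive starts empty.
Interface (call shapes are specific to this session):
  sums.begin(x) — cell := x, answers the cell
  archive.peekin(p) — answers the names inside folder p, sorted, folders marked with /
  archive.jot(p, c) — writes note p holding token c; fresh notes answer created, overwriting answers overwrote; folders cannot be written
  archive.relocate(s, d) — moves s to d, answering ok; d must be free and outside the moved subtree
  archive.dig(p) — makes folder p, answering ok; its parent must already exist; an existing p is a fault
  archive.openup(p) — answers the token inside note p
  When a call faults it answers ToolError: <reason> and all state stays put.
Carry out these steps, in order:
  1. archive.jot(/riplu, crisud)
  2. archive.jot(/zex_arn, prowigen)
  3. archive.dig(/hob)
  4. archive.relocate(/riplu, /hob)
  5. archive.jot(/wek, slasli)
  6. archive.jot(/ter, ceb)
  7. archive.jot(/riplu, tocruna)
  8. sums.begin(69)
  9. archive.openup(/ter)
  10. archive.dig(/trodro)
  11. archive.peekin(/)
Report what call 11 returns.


Answer: [hob/, riplu, ter, trodro/, wek, zex_arn]

Derivation:
==> archive.jot(/riplu, crisud)
<== created
==> archive.jot(/zex_arn, prowigen)
<== created
==> archive.dig(/hob)
<== ok
==> archive.relocate(/riplu, /hob)
<== ToolError: exists
==> archive.jot(/wek, slasli)
<== created
==> archive.jot(/ter, ceb)
<== created
==> archive.jot(/riplu, tocruna)
<== overwrote
==> sums.begin(69)
<== 69
==> archive.openup(/ter)
<== ceb
==> archive.dig(/trodro)
<== ok
==> archive.peekin(/)
<== [hob/, riplu, ter, trodro/, wek, zex_arn]


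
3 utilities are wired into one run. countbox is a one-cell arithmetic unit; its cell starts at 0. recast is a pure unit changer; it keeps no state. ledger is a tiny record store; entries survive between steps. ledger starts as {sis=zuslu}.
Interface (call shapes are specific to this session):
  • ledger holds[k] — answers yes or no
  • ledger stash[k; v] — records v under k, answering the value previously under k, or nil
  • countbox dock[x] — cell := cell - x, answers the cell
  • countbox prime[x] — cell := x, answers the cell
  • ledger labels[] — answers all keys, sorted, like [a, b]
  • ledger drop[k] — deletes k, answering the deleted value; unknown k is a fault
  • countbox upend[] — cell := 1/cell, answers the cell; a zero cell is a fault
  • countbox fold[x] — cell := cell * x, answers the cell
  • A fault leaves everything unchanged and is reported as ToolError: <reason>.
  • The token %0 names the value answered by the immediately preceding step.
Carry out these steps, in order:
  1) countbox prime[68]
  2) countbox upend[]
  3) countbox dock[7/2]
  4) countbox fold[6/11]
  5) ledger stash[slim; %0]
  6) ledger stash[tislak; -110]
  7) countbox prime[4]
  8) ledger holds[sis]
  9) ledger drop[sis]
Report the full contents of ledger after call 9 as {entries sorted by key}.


Step: countbox prime[x=68]
Result: 68
Step: countbox upend[]
Result: 1/68
Step: countbox dock[x=7/2]
Result: -237/68
Step: countbox fold[x=6/11]
Result: -711/374
Step: ledger stash[k=slim; v=%0]
Result: nil
Step: ledger stash[k=tislak; v=-110]
Result: nil
Step: countbox prime[x=4]
Result: 4
Step: ledger holds[k=sis]
Result: yes
Step: ledger drop[k=sis]
Result: zuslu

Answer: {slim=-711/374, tislak=-110}


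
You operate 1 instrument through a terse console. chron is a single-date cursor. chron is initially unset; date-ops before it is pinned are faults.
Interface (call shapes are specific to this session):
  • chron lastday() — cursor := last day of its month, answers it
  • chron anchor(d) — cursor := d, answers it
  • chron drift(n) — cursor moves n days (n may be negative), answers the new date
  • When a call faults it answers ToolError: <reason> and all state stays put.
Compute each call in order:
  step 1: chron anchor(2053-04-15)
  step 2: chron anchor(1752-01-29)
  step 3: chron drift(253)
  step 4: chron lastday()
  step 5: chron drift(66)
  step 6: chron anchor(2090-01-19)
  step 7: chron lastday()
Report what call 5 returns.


Answer: 1753-01-05

Derivation:
[in] chron anchor d→2053-04-15
  2053-04-15
[in] chron anchor d→1752-01-29
  1752-01-29
[in] chron drift n→253
  1752-10-08
[in] chron lastday
  1752-10-31
[in] chron drift n→66
  1753-01-05
[in] chron anchor d→2090-01-19
  2090-01-19
[in] chron lastday
  2090-01-31


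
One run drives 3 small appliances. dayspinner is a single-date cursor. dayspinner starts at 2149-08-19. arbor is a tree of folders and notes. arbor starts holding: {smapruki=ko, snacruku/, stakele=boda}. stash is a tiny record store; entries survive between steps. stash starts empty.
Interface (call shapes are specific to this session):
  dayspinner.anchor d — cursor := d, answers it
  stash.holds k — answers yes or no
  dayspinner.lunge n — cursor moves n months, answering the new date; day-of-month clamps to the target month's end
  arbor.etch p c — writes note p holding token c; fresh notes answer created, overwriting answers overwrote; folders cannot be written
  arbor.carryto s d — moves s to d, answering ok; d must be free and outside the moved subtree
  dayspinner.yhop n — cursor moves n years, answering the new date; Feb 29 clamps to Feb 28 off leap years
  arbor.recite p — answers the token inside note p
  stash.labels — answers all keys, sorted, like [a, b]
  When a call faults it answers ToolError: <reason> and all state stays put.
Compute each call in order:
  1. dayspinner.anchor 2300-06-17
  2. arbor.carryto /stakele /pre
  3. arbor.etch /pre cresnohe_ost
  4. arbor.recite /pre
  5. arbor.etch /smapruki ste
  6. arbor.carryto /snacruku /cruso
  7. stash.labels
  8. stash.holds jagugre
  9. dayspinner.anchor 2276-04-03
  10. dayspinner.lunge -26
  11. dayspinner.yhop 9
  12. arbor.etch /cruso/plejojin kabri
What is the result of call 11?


# anchor(d=2300-06-17) -> 2300-06-17
# carryto(s=/stakele, d=/pre) -> ok
# etch(p=/pre, c=cresnohe_ost) -> overwrote
# recite(p=/pre) -> cresnohe_ost
# etch(p=/smapruki, c=ste) -> overwrote
# carryto(s=/snacruku, d=/cruso) -> ok
# labels() -> []
# holds(k=jagugre) -> no
# anchor(d=2276-04-03) -> 2276-04-03
# lunge(n=-26) -> 2274-02-03
# yhop(n=9) -> 2283-02-03
# etch(p=/cruso/plejojin, c=kabri) -> created

Answer: 2283-02-03


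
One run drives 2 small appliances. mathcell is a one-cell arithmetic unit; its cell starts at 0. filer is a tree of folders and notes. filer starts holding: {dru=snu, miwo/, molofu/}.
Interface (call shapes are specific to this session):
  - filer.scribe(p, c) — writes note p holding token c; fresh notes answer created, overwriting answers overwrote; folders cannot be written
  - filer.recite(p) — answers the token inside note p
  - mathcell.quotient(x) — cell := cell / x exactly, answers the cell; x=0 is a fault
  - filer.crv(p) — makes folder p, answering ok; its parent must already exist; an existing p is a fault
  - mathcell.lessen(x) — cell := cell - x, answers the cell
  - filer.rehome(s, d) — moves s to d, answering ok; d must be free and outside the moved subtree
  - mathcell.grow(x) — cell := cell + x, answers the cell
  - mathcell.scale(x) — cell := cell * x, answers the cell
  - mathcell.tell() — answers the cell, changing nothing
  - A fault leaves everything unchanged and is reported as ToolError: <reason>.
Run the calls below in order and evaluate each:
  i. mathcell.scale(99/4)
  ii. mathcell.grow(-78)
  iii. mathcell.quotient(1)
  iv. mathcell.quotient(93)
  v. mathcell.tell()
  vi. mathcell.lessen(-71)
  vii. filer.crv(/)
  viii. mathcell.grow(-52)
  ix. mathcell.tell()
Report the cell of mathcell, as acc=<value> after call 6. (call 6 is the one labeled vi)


;; scale(x='99/4') : 0
;; grow(x='-78') : -78
;; quotient(x='1') : -78
;; quotient(x='93') : -26/31
;; tell() : -26/31
;; lessen(x='-71') : 2175/31
;; crv(p='/') : ToolError: exists
;; grow(x='-52') : 563/31
;; tell() : 563/31

Answer: acc=2175/31
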